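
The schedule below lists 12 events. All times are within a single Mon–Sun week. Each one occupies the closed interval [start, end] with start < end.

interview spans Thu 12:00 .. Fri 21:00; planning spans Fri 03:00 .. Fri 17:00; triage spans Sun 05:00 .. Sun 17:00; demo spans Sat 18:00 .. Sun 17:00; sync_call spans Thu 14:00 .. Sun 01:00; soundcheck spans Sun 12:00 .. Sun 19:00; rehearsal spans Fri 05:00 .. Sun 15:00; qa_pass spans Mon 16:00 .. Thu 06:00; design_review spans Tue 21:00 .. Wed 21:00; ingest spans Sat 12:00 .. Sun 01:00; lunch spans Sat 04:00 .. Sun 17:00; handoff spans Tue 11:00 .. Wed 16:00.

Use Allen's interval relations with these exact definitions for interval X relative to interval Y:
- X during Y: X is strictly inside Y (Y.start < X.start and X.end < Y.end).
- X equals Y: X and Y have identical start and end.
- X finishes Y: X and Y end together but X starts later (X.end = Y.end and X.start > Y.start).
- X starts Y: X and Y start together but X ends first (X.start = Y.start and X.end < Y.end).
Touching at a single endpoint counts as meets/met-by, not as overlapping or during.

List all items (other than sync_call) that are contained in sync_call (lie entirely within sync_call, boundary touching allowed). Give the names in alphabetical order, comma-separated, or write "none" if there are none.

ingest, planning

Target sync_call = [Thu 14:00, Sun 01:00].
demo [Sat 18:00, Sun 17:00] → overlapped-by → no.
design_review [Tue 21:00, Wed 21:00] → before → no.
handoff [Tue 11:00, Wed 16:00] → before → no.
ingest [Sat 12:00, Sun 01:00] → finishes → yes.
interview [Thu 12:00, Fri 21:00] → overlaps → no.
lunch [Sat 04:00, Sun 17:00] → overlapped-by → no.
planning [Fri 03:00, Fri 17:00] → during → yes.
qa_pass [Mon 16:00, Thu 06:00] → before → no.
rehearsal [Fri 05:00, Sun 15:00] → overlapped-by → no.
soundcheck [Sun 12:00, Sun 19:00] → after → no.
triage [Sun 05:00, Sun 17:00] → after → no.
Result: ingest, planning.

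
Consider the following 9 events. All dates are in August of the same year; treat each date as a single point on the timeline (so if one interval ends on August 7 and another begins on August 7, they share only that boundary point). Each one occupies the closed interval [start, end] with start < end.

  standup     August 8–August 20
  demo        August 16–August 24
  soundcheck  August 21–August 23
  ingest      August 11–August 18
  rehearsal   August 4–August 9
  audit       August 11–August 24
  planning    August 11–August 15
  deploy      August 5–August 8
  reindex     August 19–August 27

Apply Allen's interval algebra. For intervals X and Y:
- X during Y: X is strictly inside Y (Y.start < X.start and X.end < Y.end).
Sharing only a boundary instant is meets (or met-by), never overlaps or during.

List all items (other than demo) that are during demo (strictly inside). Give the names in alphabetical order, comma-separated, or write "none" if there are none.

Target demo = [August 16, August 24].
audit [August 11, August 24] → finished-by → no.
deploy [August 5, August 8] → before → no.
ingest [August 11, August 18] → overlaps → no.
planning [August 11, August 15] → before → no.
rehearsal [August 4, August 9] → before → no.
reindex [August 19, August 27] → overlapped-by → no.
soundcheck [August 21, August 23] → during → yes.
standup [August 8, August 20] → overlaps → no.
Result: soundcheck.

soundcheck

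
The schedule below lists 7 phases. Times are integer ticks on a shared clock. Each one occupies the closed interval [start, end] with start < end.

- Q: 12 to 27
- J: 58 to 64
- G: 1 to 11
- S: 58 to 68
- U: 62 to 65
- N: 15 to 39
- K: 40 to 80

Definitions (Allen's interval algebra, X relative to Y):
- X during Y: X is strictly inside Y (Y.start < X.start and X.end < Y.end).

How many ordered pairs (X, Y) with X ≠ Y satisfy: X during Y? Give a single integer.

4

Checking all 42 ordered pairs for relation 'during'; matching pairs in alphabetical order:
(J, K): J during K ✓
(S, K): S during K ✓
(U, K): U during K ✓
(U, S): U during S ✓
Count: 4.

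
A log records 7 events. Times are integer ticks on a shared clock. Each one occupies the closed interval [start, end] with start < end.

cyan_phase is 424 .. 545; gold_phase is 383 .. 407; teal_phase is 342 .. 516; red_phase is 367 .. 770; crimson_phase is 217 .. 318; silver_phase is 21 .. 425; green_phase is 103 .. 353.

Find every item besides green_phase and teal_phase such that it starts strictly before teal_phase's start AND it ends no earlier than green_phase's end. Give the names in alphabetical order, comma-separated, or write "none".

silver_phase

Conditions: its start is strictly before teal_phase's start (X.start < 342) AND its end is no earlier than green_phase's end (X.end >= 353).
crimson_phase: start 217 < 342? ✓; end 318 >= 353? ✗ → no.
cyan_phase: start 424 < 342? ✗; end 545 >= 353? ✓ → no.
gold_phase: start 383 < 342? ✗; end 407 >= 353? ✓ → no.
red_phase: start 367 < 342? ✗; end 770 >= 353? ✓ → no.
silver_phase: start 21 < 342? ✓; end 425 >= 353? ✓ → yes.
Result: silver_phase.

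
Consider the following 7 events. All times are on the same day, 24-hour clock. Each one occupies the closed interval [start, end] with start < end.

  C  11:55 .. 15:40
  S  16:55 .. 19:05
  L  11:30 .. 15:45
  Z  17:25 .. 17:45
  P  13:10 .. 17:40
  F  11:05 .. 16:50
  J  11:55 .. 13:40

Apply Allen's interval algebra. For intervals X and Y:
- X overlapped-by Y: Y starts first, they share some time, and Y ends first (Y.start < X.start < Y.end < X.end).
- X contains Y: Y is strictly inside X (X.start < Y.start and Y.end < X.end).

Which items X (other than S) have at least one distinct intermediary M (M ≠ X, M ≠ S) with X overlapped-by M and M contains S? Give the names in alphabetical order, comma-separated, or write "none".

Target S = [16:55, 19:05].
Intermediaries M with M contains S: none.
Union: none.

none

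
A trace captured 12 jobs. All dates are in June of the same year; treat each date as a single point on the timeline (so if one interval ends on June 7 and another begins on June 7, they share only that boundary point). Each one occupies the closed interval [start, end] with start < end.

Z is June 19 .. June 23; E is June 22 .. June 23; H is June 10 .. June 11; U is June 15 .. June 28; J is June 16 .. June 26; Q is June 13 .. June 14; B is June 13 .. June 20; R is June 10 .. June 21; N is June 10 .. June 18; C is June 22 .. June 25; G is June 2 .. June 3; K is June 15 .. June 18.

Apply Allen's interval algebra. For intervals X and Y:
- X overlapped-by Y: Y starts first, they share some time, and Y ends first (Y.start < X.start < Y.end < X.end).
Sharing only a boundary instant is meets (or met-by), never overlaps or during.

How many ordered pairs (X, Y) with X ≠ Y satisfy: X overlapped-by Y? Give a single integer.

Checking all 132 ordered pairs for relation 'overlapped-by'; matching pairs in alphabetical order:
(B, N): B overlapped-by N ✓
(C, Z): C overlapped-by Z ✓
(J, B): J overlapped-by B ✓
(J, K): J overlapped-by K ✓
(J, N): J overlapped-by N ✓
(J, R): J overlapped-by R ✓
(U, B): U overlapped-by B ✓
(U, N): U overlapped-by N ✓
(U, R): U overlapped-by R ✓
(Z, B): Z overlapped-by B ✓
(Z, R): Z overlapped-by R ✓
Count: 11.

11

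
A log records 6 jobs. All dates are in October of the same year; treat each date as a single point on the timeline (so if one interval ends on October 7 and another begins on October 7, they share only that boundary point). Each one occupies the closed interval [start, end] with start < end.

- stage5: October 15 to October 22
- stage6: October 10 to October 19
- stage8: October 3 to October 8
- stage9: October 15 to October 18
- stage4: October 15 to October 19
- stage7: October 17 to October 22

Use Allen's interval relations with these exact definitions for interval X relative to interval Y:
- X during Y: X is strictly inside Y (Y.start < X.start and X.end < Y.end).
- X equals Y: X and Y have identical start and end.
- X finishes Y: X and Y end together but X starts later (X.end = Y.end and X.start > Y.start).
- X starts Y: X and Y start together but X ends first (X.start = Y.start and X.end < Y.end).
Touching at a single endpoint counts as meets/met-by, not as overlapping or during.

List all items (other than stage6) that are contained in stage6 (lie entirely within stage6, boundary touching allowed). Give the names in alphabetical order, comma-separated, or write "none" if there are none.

Target stage6 = [October 10, October 19].
stage4 [October 15, October 19] → finishes → yes.
stage5 [October 15, October 22] → overlapped-by → no.
stage7 [October 17, October 22] → overlapped-by → no.
stage8 [October 3, October 8] → before → no.
stage9 [October 15, October 18] → during → yes.
Result: stage4, stage9.

stage4, stage9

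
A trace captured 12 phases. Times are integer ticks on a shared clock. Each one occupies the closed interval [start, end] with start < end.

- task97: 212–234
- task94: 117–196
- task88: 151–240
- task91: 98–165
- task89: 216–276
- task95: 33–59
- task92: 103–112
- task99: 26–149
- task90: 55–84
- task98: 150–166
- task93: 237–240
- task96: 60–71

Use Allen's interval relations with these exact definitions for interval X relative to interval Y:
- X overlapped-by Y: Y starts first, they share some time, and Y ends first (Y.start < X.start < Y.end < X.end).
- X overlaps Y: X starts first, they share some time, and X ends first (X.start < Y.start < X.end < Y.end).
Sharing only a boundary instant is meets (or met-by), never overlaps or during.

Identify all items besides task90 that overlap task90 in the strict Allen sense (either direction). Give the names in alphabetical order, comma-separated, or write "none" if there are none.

task95

Target task90 = [55, 84].
task88 [151, 240] → after → no.
task89 [216, 276] → after → no.
task91 [98, 165] → after → no.
task92 [103, 112] → after → no.
task93 [237, 240] → after → no.
task94 [117, 196] → after → no.
task95 [33, 59] → overlaps → yes.
task96 [60, 71] → during → no.
task97 [212, 234] → after → no.
task98 [150, 166] → after → no.
task99 [26, 149] → contains → no.
Result: task95.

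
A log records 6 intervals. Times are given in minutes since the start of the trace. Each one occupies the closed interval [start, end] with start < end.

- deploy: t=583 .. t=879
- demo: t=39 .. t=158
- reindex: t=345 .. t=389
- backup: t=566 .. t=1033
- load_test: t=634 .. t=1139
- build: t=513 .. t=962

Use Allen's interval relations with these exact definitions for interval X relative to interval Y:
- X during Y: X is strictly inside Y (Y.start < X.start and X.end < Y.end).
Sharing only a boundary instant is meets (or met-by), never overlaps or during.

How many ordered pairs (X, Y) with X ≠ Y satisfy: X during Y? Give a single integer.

Checking all 30 ordered pairs for relation 'during'; matching pairs in alphabetical order:
(deploy, backup): deploy during backup ✓
(deploy, build): deploy during build ✓
Count: 2.

2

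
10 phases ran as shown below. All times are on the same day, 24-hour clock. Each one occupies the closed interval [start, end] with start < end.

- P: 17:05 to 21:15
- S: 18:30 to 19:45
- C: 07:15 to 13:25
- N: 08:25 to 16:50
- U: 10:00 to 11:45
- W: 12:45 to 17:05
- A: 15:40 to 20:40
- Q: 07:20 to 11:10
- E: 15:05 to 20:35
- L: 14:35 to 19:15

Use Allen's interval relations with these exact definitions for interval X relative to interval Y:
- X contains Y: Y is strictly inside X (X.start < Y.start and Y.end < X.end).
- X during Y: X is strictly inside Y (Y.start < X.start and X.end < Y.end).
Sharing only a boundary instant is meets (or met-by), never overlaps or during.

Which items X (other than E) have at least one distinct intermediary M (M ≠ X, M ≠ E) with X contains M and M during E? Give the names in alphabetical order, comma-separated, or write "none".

Target E = [15:05, 20:35].
Intermediaries M with M during E: S.
Via S — items with X contains S: A, P.
Union: A, P.

A, P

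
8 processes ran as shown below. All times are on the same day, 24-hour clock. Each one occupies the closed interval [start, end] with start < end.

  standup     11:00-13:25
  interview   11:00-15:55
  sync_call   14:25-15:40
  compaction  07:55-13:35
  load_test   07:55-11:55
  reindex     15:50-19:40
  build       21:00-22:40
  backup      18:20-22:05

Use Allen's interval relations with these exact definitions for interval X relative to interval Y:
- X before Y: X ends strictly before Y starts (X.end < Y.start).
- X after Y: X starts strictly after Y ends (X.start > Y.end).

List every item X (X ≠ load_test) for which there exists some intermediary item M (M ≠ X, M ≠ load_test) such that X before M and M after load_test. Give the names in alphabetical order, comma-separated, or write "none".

Target load_test = [07:55, 11:55].
Intermediaries M with M after load_test: backup, build, reindex, sync_call.
Via backup — items with X before backup: compaction, interview, standup, sync_call.
Via build — items with X before build: compaction, interview, reindex, standup, sync_call.
Via reindex — items with X before reindex: compaction, standup, sync_call.
Via sync_call — items with X before sync_call: compaction, standup.
Union: compaction, interview, reindex, standup, sync_call.

compaction, interview, reindex, standup, sync_call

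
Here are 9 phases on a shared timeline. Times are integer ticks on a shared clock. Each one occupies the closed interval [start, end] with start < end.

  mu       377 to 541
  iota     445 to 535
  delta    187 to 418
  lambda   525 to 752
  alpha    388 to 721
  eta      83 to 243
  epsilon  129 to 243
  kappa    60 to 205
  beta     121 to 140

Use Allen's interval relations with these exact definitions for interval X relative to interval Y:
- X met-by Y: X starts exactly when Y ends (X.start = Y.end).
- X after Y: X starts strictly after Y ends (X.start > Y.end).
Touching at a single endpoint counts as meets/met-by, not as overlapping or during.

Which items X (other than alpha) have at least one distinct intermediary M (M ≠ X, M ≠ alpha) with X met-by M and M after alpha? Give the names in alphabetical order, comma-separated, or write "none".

Target alpha = [388, 721].
Intermediaries M with M after alpha: none.
Union: none.

none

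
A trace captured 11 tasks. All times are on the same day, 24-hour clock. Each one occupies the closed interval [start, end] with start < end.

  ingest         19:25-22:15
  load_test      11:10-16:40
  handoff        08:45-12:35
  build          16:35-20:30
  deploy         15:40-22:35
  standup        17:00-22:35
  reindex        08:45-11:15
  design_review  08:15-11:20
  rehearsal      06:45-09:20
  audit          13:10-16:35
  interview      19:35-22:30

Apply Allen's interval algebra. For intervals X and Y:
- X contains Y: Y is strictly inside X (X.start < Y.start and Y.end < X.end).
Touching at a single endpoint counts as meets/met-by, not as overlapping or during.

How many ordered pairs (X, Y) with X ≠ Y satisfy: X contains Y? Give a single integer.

7

Checking all 110 ordered pairs for relation 'contains'; matching pairs in alphabetical order:
(deploy, build): deploy contains build ✓
(deploy, ingest): deploy contains ingest ✓
(deploy, interview): deploy contains interview ✓
(design_review, reindex): design_review contains reindex ✓
(load_test, audit): load_test contains audit ✓
(standup, ingest): standup contains ingest ✓
(standup, interview): standup contains interview ✓
Count: 7.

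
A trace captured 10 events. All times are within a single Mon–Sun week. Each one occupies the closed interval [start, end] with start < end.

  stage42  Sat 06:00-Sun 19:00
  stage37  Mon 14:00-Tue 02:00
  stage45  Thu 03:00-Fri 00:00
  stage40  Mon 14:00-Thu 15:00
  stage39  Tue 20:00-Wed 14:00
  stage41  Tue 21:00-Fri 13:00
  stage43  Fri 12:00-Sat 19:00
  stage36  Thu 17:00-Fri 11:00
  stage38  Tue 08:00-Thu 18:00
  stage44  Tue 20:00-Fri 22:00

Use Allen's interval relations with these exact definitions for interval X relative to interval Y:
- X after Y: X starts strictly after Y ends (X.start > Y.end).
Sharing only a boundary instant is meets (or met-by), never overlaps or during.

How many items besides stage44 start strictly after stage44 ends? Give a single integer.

1

Target stage44 = [Tue 20:00, Fri 22:00].
stage36 [Thu 17:00, Fri 11:00] → during → no.
stage37 [Mon 14:00, Tue 02:00] → before → no.
stage38 [Tue 08:00, Thu 18:00] → overlaps → no.
stage39 [Tue 20:00, Wed 14:00] → starts → no.
stage40 [Mon 14:00, Thu 15:00] → overlaps → no.
stage41 [Tue 21:00, Fri 13:00] → during → no.
stage42 [Sat 06:00, Sun 19:00] → after → counts.
stage43 [Fri 12:00, Sat 19:00] → overlapped-by → no.
stage45 [Thu 03:00, Fri 00:00] → during → no.
Total: 1.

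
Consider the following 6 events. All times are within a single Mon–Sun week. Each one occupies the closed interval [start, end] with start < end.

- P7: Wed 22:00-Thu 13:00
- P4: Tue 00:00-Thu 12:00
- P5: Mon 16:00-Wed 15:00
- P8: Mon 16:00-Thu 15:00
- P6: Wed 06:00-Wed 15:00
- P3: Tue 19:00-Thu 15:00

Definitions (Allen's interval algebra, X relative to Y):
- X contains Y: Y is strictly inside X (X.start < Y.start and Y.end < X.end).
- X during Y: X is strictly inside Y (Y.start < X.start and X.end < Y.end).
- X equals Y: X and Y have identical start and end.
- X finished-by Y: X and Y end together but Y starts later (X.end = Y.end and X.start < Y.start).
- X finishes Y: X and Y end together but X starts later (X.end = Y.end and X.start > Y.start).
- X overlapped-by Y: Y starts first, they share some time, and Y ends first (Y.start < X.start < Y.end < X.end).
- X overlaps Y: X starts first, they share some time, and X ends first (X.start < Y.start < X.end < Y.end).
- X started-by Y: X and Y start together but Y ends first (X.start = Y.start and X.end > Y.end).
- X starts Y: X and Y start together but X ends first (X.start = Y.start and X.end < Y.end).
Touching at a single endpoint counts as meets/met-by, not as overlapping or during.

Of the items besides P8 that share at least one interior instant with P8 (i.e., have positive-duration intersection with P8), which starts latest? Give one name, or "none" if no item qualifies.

Target P8 = [Mon 16:00, Thu 15:00].
P3 [Tue 19:00, Thu 15:00] → finishes → candidate.
P4 [Tue 00:00, Thu 12:00] → during → candidate.
P5 [Mon 16:00, Wed 15:00] → starts → candidate.
P6 [Wed 06:00, Wed 15:00] → during → candidate.
P7 [Wed 22:00, Thu 13:00] → during → candidate.
Among candidates, latest start is Wed 22:00 → P7.

P7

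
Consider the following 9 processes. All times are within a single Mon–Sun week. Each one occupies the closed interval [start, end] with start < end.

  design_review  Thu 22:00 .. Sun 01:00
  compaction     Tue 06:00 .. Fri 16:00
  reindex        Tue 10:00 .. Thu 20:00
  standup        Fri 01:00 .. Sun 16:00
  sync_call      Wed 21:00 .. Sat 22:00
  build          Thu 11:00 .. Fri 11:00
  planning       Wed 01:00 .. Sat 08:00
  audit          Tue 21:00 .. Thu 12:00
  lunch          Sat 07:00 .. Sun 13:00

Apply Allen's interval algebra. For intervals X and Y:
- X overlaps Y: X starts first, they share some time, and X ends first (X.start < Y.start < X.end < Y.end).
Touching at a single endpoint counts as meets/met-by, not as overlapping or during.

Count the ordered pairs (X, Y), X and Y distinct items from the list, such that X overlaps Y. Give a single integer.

Checking all 72 ordered pairs for relation 'overlaps'; matching pairs in alphabetical order:
(audit, build): audit overlaps build ✓
(audit, planning): audit overlaps planning ✓
(audit, sync_call): audit overlaps sync_call ✓
(build, design_review): build overlaps design_review ✓
(build, standup): build overlaps standup ✓
(compaction, design_review): compaction overlaps design_review ✓
(compaction, planning): compaction overlaps planning ✓
(compaction, standup): compaction overlaps standup ✓
(compaction, sync_call): compaction overlaps sync_call ✓
(design_review, lunch): design_review overlaps lunch ✓
(design_review, standup): design_review overlaps standup ✓
(planning, design_review): planning overlaps design_review ✓
(planning, lunch): planning overlaps lunch ✓
(planning, standup): planning overlaps standup ✓
(planning, sync_call): planning overlaps sync_call ✓
(reindex, build): reindex overlaps build ✓
(reindex, planning): reindex overlaps planning ✓
(reindex, sync_call): reindex overlaps sync_call ✓
(sync_call, design_review): sync_call overlaps design_review ✓
(sync_call, lunch): sync_call overlaps lunch ✓
(sync_call, standup): sync_call overlaps standup ✓
Count: 21.

21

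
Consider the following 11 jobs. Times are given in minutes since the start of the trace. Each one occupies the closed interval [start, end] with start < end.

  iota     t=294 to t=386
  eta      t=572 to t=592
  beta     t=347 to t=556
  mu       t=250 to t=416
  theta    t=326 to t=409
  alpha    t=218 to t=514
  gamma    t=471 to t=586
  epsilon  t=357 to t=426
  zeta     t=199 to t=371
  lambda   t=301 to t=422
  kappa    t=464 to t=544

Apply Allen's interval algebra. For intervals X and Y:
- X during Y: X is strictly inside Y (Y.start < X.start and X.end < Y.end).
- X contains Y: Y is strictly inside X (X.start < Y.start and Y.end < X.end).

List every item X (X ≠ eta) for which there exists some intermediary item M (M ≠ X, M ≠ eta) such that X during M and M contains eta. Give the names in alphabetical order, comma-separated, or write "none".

none

Target eta = [t=572, t=592].
Intermediaries M with M contains eta: none.
Union: none.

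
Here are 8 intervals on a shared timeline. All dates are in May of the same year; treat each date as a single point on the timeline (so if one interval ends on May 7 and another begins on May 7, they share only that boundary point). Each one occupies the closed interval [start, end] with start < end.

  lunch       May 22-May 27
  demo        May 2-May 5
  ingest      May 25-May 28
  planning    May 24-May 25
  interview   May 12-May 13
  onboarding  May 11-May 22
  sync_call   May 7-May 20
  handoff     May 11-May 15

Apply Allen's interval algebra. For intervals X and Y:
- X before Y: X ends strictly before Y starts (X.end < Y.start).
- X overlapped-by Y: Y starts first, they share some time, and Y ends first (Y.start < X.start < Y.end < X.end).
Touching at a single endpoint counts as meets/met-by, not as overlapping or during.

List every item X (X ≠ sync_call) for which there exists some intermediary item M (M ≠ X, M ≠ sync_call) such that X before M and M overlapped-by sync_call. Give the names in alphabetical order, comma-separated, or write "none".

Target sync_call = [May 7, May 20].
Intermediaries M with M overlapped-by sync_call: onboarding.
Via onboarding — items with X before onboarding: demo.
Union: demo.

demo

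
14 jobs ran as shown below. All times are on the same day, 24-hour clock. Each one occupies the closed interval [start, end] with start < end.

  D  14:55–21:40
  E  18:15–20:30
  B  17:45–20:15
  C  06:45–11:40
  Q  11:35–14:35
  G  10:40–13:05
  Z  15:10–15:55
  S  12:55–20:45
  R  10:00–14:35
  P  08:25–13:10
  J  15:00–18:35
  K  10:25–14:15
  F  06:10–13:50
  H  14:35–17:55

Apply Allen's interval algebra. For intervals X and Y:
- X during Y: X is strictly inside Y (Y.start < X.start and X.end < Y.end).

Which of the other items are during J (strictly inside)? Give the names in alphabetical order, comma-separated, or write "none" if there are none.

Z

Target J = [15:00, 18:35].
B [17:45, 20:15] → overlapped-by → no.
C [06:45, 11:40] → before → no.
D [14:55, 21:40] → contains → no.
E [18:15, 20:30] → overlapped-by → no.
F [06:10, 13:50] → before → no.
G [10:40, 13:05] → before → no.
H [14:35, 17:55] → overlaps → no.
K [10:25, 14:15] → before → no.
P [08:25, 13:10] → before → no.
Q [11:35, 14:35] → before → no.
R [10:00, 14:35] → before → no.
S [12:55, 20:45] → contains → no.
Z [15:10, 15:55] → during → yes.
Result: Z.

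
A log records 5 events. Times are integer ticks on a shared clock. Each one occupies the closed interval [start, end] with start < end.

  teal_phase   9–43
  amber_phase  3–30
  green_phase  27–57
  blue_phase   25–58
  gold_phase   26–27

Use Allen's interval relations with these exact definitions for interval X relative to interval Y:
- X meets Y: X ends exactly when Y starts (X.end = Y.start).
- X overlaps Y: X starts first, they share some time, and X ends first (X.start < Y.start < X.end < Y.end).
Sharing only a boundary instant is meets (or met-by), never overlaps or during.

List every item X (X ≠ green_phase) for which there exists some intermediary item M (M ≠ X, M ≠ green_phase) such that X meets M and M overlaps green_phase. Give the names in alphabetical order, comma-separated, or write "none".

Target green_phase = [27, 57].
Intermediaries M with M overlaps green_phase: amber_phase, teal_phase.
Via amber_phase — items with X meets amber_phase: none.
Via teal_phase — items with X meets teal_phase: none.
Union: none.

none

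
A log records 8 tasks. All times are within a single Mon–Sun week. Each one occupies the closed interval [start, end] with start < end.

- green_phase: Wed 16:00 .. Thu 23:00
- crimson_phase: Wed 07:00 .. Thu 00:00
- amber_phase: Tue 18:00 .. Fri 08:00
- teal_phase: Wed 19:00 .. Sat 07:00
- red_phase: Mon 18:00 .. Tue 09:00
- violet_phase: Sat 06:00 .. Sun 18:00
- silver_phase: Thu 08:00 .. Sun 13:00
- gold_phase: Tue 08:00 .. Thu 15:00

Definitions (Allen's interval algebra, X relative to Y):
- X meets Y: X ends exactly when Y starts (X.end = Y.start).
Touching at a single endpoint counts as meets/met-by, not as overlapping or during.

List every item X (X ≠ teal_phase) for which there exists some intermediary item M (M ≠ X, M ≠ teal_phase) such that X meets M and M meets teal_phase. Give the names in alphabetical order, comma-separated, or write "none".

none

Target teal_phase = [Wed 19:00, Sat 07:00].
Intermediaries M with M meets teal_phase: none.
Union: none.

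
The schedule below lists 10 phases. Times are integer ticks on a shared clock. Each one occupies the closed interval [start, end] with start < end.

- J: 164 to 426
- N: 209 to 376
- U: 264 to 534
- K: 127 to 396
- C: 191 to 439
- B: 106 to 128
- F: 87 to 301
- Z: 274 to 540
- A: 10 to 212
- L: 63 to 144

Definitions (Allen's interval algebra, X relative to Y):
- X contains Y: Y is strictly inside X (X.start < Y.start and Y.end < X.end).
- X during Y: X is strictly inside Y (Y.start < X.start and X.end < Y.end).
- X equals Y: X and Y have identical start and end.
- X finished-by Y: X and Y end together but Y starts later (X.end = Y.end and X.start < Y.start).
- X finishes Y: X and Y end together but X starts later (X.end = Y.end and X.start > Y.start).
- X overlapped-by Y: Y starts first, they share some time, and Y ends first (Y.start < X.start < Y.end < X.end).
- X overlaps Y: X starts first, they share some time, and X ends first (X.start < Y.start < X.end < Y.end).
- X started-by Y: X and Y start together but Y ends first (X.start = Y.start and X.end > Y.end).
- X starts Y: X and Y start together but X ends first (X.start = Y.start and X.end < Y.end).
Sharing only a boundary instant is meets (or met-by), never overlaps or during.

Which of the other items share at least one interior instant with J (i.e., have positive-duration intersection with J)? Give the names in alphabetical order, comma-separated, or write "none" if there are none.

Target J = [164, 426].
A [10, 212] → overlaps → yes.
B [106, 128] → before → no.
C [191, 439] → overlapped-by → yes.
F [87, 301] → overlaps → yes.
K [127, 396] → overlaps → yes.
L [63, 144] → before → no.
N [209, 376] → during → yes.
U [264, 534] → overlapped-by → yes.
Z [274, 540] → overlapped-by → yes.
Result: A, C, F, K, N, U, Z.

A, C, F, K, N, U, Z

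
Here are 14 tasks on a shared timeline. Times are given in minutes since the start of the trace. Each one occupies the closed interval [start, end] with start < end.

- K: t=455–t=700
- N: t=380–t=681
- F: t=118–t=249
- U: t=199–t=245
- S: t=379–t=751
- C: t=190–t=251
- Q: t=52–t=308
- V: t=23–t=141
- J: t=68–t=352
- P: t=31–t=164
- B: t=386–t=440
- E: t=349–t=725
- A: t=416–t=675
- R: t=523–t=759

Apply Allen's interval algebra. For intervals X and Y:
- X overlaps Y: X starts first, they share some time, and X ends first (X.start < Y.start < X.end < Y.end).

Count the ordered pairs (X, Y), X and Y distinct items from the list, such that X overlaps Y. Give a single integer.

Checking all 182 ordered pairs for relation 'overlaps'; matching pairs in alphabetical order:
(A, K): A overlaps K ✓
(A, R): A overlaps R ✓
(B, A): B overlaps A ✓
(E, R): E overlaps R ✓
(E, S): E overlaps S ✓
(F, C): F overlaps C ✓
(J, E): J overlaps E ✓
(K, R): K overlaps R ✓
(N, K): N overlaps K ✓
(N, R): N overlaps R ✓
(P, F): P overlaps F ✓
(P, J): P overlaps J ✓
(P, Q): P overlaps Q ✓
(Q, J): Q overlaps J ✓
(S, R): S overlaps R ✓
(V, F): V overlaps F ✓
(V, J): V overlaps J ✓
(V, P): V overlaps P ✓
(V, Q): V overlaps Q ✓
Count: 19.

19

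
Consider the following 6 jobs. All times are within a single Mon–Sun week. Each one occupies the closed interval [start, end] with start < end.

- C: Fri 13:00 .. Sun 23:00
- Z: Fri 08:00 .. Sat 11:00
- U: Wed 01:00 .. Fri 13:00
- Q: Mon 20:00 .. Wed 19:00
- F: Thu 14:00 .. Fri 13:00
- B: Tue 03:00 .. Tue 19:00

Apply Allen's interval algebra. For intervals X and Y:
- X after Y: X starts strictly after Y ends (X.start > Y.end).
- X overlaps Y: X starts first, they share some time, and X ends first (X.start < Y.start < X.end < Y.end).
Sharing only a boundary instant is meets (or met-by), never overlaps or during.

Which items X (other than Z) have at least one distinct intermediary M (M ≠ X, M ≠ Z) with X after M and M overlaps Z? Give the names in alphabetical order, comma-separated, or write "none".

Target Z = [Fri 08:00, Sat 11:00].
Intermediaries M with M overlaps Z: F, U.
Via F — items with X after F: none.
Via U — items with X after U: none.
Union: none.

none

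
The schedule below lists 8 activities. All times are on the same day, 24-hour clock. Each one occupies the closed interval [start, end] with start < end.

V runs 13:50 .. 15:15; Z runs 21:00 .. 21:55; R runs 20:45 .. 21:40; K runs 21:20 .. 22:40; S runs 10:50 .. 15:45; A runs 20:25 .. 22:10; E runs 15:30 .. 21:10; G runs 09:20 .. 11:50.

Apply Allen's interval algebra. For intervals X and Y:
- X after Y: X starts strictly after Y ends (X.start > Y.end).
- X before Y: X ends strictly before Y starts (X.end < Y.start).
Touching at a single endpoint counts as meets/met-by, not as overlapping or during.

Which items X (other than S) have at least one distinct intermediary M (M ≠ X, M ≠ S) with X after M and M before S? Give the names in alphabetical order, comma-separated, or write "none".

Target S = [10:50, 15:45].
Intermediaries M with M before S: none.
Union: none.

none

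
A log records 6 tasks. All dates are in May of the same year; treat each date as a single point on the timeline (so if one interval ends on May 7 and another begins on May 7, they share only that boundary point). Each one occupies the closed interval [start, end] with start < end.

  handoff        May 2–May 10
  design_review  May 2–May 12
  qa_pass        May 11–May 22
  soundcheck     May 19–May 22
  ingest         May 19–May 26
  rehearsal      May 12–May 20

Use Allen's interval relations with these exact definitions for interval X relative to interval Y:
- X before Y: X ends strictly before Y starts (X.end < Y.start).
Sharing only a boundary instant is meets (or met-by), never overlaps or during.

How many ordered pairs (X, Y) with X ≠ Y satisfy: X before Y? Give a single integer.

Checking all 30 ordered pairs for relation 'before'; matching pairs in alphabetical order:
(design_review, ingest): design_review before ingest ✓
(design_review, soundcheck): design_review before soundcheck ✓
(handoff, ingest): handoff before ingest ✓
(handoff, qa_pass): handoff before qa_pass ✓
(handoff, rehearsal): handoff before rehearsal ✓
(handoff, soundcheck): handoff before soundcheck ✓
Count: 6.

6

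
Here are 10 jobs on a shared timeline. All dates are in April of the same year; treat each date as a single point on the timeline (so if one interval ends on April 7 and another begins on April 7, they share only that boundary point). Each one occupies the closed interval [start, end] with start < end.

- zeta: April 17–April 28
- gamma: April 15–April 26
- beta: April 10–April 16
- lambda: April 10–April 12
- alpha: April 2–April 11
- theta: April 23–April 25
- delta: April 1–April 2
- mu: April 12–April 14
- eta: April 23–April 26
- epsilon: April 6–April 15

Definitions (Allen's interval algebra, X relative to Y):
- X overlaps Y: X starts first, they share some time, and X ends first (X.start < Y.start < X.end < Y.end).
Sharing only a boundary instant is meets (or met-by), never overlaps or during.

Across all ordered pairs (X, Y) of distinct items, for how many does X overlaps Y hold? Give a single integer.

6

Checking all 90 ordered pairs for relation 'overlaps'; matching pairs in alphabetical order:
(alpha, beta): alpha overlaps beta ✓
(alpha, epsilon): alpha overlaps epsilon ✓
(alpha, lambda): alpha overlaps lambda ✓
(beta, gamma): beta overlaps gamma ✓
(epsilon, beta): epsilon overlaps beta ✓
(gamma, zeta): gamma overlaps zeta ✓
Count: 6.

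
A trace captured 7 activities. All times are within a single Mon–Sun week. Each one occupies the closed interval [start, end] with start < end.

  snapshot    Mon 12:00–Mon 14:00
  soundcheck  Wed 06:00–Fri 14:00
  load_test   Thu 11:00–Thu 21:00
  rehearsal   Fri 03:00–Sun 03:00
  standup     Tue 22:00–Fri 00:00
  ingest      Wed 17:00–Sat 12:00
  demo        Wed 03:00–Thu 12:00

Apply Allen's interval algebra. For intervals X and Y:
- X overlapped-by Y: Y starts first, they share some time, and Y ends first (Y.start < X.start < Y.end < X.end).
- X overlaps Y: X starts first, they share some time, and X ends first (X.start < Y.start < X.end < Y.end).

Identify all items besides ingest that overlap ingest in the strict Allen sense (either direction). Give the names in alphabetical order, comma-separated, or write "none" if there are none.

Target ingest = [Wed 17:00, Sat 12:00].
demo [Wed 03:00, Thu 12:00] → overlaps → yes.
load_test [Thu 11:00, Thu 21:00] → during → no.
rehearsal [Fri 03:00, Sun 03:00] → overlapped-by → yes.
snapshot [Mon 12:00, Mon 14:00] → before → no.
soundcheck [Wed 06:00, Fri 14:00] → overlaps → yes.
standup [Tue 22:00, Fri 00:00] → overlaps → yes.
Result: demo, rehearsal, soundcheck, standup.

demo, rehearsal, soundcheck, standup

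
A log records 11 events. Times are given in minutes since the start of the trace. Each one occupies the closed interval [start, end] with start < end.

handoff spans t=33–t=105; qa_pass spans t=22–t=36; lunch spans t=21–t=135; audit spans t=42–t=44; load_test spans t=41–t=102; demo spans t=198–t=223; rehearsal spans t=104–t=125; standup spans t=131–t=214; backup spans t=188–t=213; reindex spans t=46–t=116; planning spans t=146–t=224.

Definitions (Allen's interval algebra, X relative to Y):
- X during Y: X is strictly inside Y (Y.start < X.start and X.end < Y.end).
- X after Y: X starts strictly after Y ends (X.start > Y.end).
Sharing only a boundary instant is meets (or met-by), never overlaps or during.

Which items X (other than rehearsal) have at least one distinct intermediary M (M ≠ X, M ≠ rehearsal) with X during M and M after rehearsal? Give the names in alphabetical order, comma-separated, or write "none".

backup, demo

Target rehearsal = [t=104, t=125].
Intermediaries M with M after rehearsal: backup, demo, planning, standup.
Via backup — items with X during backup: none.
Via demo — items with X during demo: none.
Via planning — items with X during planning: backup, demo.
Via standup — items with X during standup: backup.
Union: backup, demo.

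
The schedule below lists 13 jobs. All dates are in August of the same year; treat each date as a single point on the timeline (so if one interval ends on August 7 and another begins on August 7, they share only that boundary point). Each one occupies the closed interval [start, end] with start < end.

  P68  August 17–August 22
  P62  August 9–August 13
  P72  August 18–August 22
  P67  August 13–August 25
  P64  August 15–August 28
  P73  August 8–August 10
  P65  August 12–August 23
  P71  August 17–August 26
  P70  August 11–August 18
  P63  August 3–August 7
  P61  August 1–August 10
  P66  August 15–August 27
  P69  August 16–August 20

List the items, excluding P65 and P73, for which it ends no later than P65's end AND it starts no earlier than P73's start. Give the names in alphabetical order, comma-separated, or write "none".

P62, P68, P69, P70, P72

Conditions: its end is no later than P65's end (X.end <= August 23) AND its start is no earlier than P73's start (X.start >= August 8).
P61: end August 10 <= August 23? ✓; start August 1 >= August 8? ✗ → no.
P62: end August 13 <= August 23? ✓; start August 9 >= August 8? ✓ → yes.
P63: end August 7 <= August 23? ✓; start August 3 >= August 8? ✗ → no.
P64: end August 28 <= August 23? ✗; start August 15 >= August 8? ✓ → no.
P66: end August 27 <= August 23? ✗; start August 15 >= August 8? ✓ → no.
P67: end August 25 <= August 23? ✗; start August 13 >= August 8? ✓ → no.
P68: end August 22 <= August 23? ✓; start August 17 >= August 8? ✓ → yes.
P69: end August 20 <= August 23? ✓; start August 16 >= August 8? ✓ → yes.
P70: end August 18 <= August 23? ✓; start August 11 >= August 8? ✓ → yes.
P71: end August 26 <= August 23? ✗; start August 17 >= August 8? ✓ → no.
P72: end August 22 <= August 23? ✓; start August 18 >= August 8? ✓ → yes.
Result: P62, P68, P69, P70, P72.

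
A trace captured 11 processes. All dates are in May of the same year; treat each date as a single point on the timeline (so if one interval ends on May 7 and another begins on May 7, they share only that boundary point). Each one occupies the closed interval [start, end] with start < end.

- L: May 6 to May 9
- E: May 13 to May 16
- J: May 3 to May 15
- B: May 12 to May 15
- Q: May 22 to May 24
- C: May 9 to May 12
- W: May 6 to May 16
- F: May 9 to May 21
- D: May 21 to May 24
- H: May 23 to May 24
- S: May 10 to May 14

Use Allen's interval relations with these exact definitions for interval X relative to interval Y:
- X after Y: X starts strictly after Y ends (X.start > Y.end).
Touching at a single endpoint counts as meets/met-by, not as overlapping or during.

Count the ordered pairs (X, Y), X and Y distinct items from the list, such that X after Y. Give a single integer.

27

Checking all 110 ordered pairs for relation 'after'; matching pairs in alphabetical order:
(B, L): B after L ✓
(D, B): D after B ✓
(D, C): D after C ✓
(D, E): D after E ✓
(D, J): D after J ✓
(D, L): D after L ✓
(D, S): D after S ✓
(D, W): D after W ✓
(E, C): E after C ✓
(E, L): E after L ✓
(H, B): H after B ✓
(H, C): H after C ✓
(H, E): H after E ✓
(H, F): H after F ✓
(H, J): H after J ✓
(H, L): H after L ✓
(H, S): H after S ✓
(H, W): H after W ✓
(Q, B): Q after B ✓
(Q, C): Q after C ✓
(Q, E): Q after E ✓
(Q, F): Q after F ✓
(Q, J): Q after J ✓
(Q, L): Q after L ✓
... plus 3 further pairs not listed.
Count: 27.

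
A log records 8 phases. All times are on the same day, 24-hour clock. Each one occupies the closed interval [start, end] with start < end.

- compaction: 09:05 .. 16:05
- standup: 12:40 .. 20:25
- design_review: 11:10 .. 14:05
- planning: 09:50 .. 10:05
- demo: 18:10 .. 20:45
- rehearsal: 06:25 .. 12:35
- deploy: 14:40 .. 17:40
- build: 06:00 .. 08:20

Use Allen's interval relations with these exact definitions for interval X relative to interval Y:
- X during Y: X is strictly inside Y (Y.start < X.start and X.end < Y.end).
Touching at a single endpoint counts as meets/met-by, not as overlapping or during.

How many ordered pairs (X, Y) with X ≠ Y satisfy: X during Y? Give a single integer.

4

Checking all 56 ordered pairs for relation 'during'; matching pairs in alphabetical order:
(deploy, standup): deploy during standup ✓
(design_review, compaction): design_review during compaction ✓
(planning, compaction): planning during compaction ✓
(planning, rehearsal): planning during rehearsal ✓
Count: 4.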